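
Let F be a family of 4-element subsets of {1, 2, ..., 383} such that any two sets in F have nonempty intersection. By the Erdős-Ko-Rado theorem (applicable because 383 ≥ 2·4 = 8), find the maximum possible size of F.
max |F| = C(382, 3) = 9217660

The Erdős-Ko-Rado theorem states: for n ≥ 2k, an intersecting family of k-subsets of an n-element set has size at most C(n − 1, k − 1), with equality for 'star' families {A ⊆ [n] : |A| = k, i ∈ A} (fix an element i). For n = 383, k = 4: C(382, 3) = 9217660.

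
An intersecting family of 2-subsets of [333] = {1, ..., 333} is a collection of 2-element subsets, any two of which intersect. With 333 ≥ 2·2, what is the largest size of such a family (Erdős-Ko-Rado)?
max |F| = C(332, 1) = 332

The Erdős-Ko-Rado theorem states: for n ≥ 2k, an intersecting family of k-subsets of an n-element set has size at most C(n − 1, k − 1), with equality for 'star' families {A ⊆ [n] : |A| = k, i ∈ A} (fix an element i). For n = 333, k = 2: C(332, 1) = 332.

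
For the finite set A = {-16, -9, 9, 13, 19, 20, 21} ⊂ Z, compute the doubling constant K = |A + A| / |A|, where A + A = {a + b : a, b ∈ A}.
K = |A + A| / |A| = 26/7

Enumerate A + A = {a + b : a, b ∈ A}. With |A| = 7, there are |A|^2 = 49 ordered sum pairs; collecting distinct values, A + A = {-32, -25, -18, -7, -3, 0, 3, 4, 5, 10, 11, 12, 18, 22, 26, 28, 29, 30, 32, 33, 34, 38, 39, 40, 41, 42}, so |A + A| = 26. Thus K = 26/7. For comparison, the minimum possible |A + A| over all 7-element sets is 2·7 − 1 = 13 (so min K = 13/7), attained only by arithmetic progressions.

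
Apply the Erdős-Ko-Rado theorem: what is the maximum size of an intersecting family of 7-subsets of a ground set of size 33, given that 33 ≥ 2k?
max |F| = C(32, 6) = 906192

Erdős-Ko-Rado (1961): when n ≥ 2k, max |F| = C(n−1, k−1). The bound is attained by the star {A : i ∈ A} for any fixed i ∈ [n]. Here C(33−1, 7−1) = C(32, 6) = 906192.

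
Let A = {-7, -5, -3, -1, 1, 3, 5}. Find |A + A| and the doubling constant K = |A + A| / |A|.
K = |A + A| / |A| = 13/7

Enumerate A + A = {a + b : a, b ∈ A}. With |A| = 7, there are |A|^2 = 49 ordered sum pairs; collecting distinct values, A + A = {-14, -12, -10, -8, -6, -4, -2, 0, 2, 4, 6, 8, 10}, so |A + A| = 13. Thus K = 13/7. Here |A + A| = 2|A| − 1 = 13, the minimum possible — so K = 13/7 is minimal, which holds iff A is an arithmetic progression.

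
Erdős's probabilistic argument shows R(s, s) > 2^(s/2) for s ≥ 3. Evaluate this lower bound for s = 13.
2^(13/2) = 90.5097; so R(13, 13) > 90.5097

Colour each edge of K_n uniformly at random with red/blue. The expected number of monochromatic K_13 is C(n, 13) · 2 · 2^(−C(13,2)). If C(n, 13) · 2^(1 − C(13,2)) < 1, then with positive probability no monochromatic K_13 exists, so R(13, 13) > n. The standard estimate C(n, 13) ≤ n^13/13! shows this inequality holds whenever n ≤ 2^(13/2) (since 13! · 2^(C(13,2) − 1) > 2^(13^2/2) ≥ n^13). Hence R(13, 13) > 2^(13/2) = 90.5097.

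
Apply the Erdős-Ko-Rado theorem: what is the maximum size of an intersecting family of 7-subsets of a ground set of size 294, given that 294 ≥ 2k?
max |F| = C(293, 6) = 834640189104

The Erdős-Ko-Rado theorem states: for n ≥ 2k, an intersecting family of k-subsets of an n-element set has size at most C(n − 1, k − 1), with equality for 'star' families {A ⊆ [n] : |A| = k, i ∈ A} (fix an element i). For n = 294, k = 7: C(293, 6) = 834640189104.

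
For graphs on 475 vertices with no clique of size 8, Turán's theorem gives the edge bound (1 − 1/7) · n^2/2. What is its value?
Turán density bound = (6/7) · 475^2/2 = 676875/7 ≈ 96696.4286

Turán's theorem: ex(n, K_{r+1}) is achieved by the complete r-partite Turán graph T(n, r) with parts as balanced as possible, and is at most (1 − 1/r) · n^2/2. For r = 7, n = 475: the density bound is (6/7) · 225625/2 = 676875/7 ≈ 96696.4286. The integer-valued extremum is e(T(475, 7)) = 96696, which is strictly less than the density bound 676875/7 since 7 ∤ 475 (the parts of T(475, 7) cannot all be equal).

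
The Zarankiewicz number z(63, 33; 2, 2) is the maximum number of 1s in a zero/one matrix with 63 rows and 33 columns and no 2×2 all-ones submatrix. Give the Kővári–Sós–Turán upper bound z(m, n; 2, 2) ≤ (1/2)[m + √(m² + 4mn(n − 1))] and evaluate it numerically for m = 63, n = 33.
z(63, 33; 2, 2) ≤ (1/2)[63 + √(63² + 4·63·33·32)] = (1/2)[63 + √270081] = 291.3466

Kővári–Sós–Turán: let r_1, ..., r_63 be the row sums and z = Σ r_i the total number of 1s. Each pair of columns can share at most one row with both entries 1 (else a 2×2 all-ones block appears), so Σ_i C(r_i, 2) ≤ C(33, 2) = 528. By convexity Σ_i C(r_i, 2) ≥ 63·C(z/63, 2) = z(z − 63)/(2·63), giving z² − 63z − 63·33·32 ≤ 0 and hence z ≤ (1/2)[63 + √(3969 + 4·66528)] = (1/2)[63 + √270081] ≈ (1/2)(63 + 519.6932) = 291.3466.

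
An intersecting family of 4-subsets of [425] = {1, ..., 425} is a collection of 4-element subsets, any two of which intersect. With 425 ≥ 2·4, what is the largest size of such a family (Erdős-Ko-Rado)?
max |F| = C(424, 3) = 12614424

The Erdős-Ko-Rado theorem states: for n ≥ 2k, an intersecting family of k-subsets of an n-element set has size at most C(n − 1, k − 1), with equality for 'star' families {A ⊆ [n] : |A| = k, i ∈ A} (fix an element i). For n = 425, k = 4: C(424, 3) = 12614424.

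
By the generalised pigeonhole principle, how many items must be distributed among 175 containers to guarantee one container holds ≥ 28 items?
n = (28 − 1)·175 + 1 = 4726

By the generalised pigeonhole principle, to guarantee some box contains ≥ r objects we need more than (r − 1) · k objects total. Threshold: n = (r − 1) · k + 1. With r = 28 and k = 175: n = 27 · 175 + 1 = 4725 + 1 = 4726. For n = 4725 = 27 · 175, we can put exactly 27 objects in every box, avoiding 28 in any single one — so 4726 is tight.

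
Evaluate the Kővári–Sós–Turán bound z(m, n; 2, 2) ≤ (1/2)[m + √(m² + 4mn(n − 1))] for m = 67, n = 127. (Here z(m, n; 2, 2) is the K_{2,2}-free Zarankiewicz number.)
z(67, 127; 2, 2) ≤ (1/2)[67 + √(67² + 4·67·127·126)] = (1/2)[67 + √4293025] = 1069.4808

Kővári–Sós–Turán: let r_1, ..., r_67 be the row sums and z = Σ r_i the total number of 1s. Each pair of columns can share at most one row with both entries 1 (else a 2×2 all-ones block appears), so Σ_i C(r_i, 2) ≤ C(127, 2) = 8001. By convexity Σ_i C(r_i, 2) ≥ 67·C(z/67, 2) = z(z − 67)/(2·67), giving z² − 67z − 67·127·126 ≤ 0 and hence z ≤ (1/2)[67 + √(4489 + 4·1072134)] = (1/2)[67 + √4293025] ≈ (1/2)(67 + 2071.9616) = 1069.4808.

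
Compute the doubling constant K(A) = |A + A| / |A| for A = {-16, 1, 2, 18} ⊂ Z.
K = |A + A| / |A| = 9/4

Enumerate A + A = {a + b : a, b ∈ A}. With |A| = 4, there are |A|^2 = 16 ordered sum pairs; collecting distinct values, A + A = {-32, -15, -14, 2, 3, 4, 19, 20, 36}, so |A + A| = 9. Thus K = 9/4. For comparison, the minimum possible |A + A| over all 4-element sets is 2·4 − 1 = 7 (so min K = 7/4), attained only by arithmetic progressions.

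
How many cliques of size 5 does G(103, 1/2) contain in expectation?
E[# K_5] = C(103, 5) · (1/2)^C(5, 2) = 87541245 / 2^10 ≈ 85489.497070

For each 5-subset S of vertices (there are C(103, 5) = 87541245 such S), let X_S = 1 if S induces a K_5 (all C(5, 2) = 10 edges present). Then P(X_S = 1) = (1/2)^10 = 1/1024. By linearity of expectation, E[# K_5] = C(103, 5) · (1/2)^10 = 87541245 / 1024 ≈ 85489.497070.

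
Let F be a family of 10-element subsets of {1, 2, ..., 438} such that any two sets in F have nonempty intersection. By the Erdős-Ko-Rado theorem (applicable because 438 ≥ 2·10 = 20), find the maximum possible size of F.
max |F| = C(437, 9) = 1474207244018922270

Erdős-Ko-Rado (1961): when n ≥ 2k, max |F| = C(n−1, k−1). The bound is attained by the star {A : i ∈ A} for any fixed i ∈ [n]. Here C(438−1, 10−1) = C(437, 9) = 1474207244018922270.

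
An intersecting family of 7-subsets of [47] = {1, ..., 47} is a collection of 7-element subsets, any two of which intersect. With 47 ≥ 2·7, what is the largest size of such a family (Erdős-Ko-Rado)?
max |F| = C(46, 6) = 9366819

Erdős-Ko-Rado (1961): when n ≥ 2k, max |F| = C(n−1, k−1). The bound is attained by the star {A : i ∈ A} for any fixed i ∈ [n]. Here C(47−1, 7−1) = C(46, 6) = 9366819.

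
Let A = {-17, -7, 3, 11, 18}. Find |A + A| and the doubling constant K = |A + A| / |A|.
K = |A + A| / |A| = 14/5

Enumerate A + A = {a + b : a, b ∈ A}. With |A| = 5, there are |A|^2 = 25 ordered sum pairs; collecting distinct values, A + A = {-34, -24, -14, -6, -4, 1, 4, 6, 11, 14, 21, 22, 29, 36}, so |A + A| = 14. Thus K = 14/5. For comparison, the minimum possible |A + A| over all 5-element sets is 2·5 − 1 = 9 (so min K = 9/5), attained only by arithmetic progressions.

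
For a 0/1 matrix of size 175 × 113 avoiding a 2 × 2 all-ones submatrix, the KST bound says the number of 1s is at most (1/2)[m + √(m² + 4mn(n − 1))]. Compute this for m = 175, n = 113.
z(175, 113; 2, 2) ≤ (1/2)[175 + √(175² + 4·175·113·112)] = (1/2)[175 + √8889825] = 1578.2905

Kővári–Sós–Turán: let r_1, ..., r_175 be the row sums and z = Σ r_i the total number of 1s. Each pair of columns can share at most one row with both entries 1 (else a 2×2 all-ones block appears), so Σ_i C(r_i, 2) ≤ C(113, 2) = 6328. By convexity Σ_i C(r_i, 2) ≥ 175·C(z/175, 2) = z(z − 175)/(2·175), giving z² − 175z − 175·113·112 ≤ 0 and hence z ≤ (1/2)[175 + √(30625 + 4·2214800)] = (1/2)[175 + √8889825] ≈ (1/2)(175 + 2981.581) = 1578.2905.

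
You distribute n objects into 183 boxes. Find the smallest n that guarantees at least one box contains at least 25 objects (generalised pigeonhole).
n = (25 − 1)·183 + 1 = 4393

By the generalised pigeonhole principle, to guarantee some box contains ≥ r objects we need more than (r − 1) · k objects total. Threshold: n = (r − 1) · k + 1. With r = 25 and k = 183: n = 24 · 183 + 1 = 4392 + 1 = 4393. For n = 4392 = 24 · 183, we can put exactly 24 objects in every box, avoiding 25 in any single one — so 4393 is tight.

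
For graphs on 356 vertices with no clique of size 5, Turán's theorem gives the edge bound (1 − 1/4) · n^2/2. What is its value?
Turán density bound = (3/4) · 356^2/2 = 47526

Turán's theorem: ex(n, K_{r+1}) is achieved by the complete r-partite Turán graph T(n, r) with parts as balanced as possible, and is at most (1 − 1/r) · n^2/2. For r = 4, n = 356: the density bound is (3/4) · 126736/2 = 47526. Since 4 ∣ 356, the Turán graph T(356, 4) has parts of equal size 89, and its edge count e(T(356, 4)) = 47526 attains the density bound exactly.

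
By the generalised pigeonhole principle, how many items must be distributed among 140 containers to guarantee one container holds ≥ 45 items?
n = (45 − 1)·140 + 1 = 6161

By the generalised pigeonhole principle, to guarantee some box contains ≥ r objects we need more than (r − 1) · k objects total. Threshold: n = (r − 1) · k + 1. With r = 45 and k = 140: n = 44 · 140 + 1 = 6160 + 1 = 6161. For n = 6160 = 44 · 140, we can put exactly 44 objects in every box, avoiding 45 in any single one — so 6161 is tight.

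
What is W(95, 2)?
W(95, 2) = 95 + 1 = 96

A 2-term AP is any pair of integers, so a monochromatic 2-AP exists iff some colour is used at least twice. With 95 colours, the colouring i ↦ i on {1, ..., 95} uses each colour once, avoiding any monochromatic pair, so W(95, 2) > 95. For {1, ..., 96}, pigeonhole forces two integers of the same colour, which form a monochromatic 2-AP. Hence W(95, 2) = 96.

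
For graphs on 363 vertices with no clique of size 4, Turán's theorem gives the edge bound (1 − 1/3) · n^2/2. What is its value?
Turán density bound = (2/3) · 363^2/2 = 43923

Turán's theorem: ex(n, K_{r+1}) is achieved by the complete r-partite Turán graph T(n, r) with parts as balanced as possible, and is at most (1 − 1/r) · n^2/2. For r = 3, n = 363: the density bound is (2/3) · 131769/2 = 43923. Since 3 ∣ 363, the Turán graph T(363, 3) has parts of equal size 121, and its edge count e(T(363, 3)) = 43923 attains the density bound exactly.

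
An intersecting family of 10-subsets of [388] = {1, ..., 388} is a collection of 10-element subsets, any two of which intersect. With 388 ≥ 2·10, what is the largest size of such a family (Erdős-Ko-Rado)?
max |F| = C(387, 9) = 488581602734428720

The Erdős-Ko-Rado theorem states: for n ≥ 2k, an intersecting family of k-subsets of an n-element set has size at most C(n − 1, k − 1), with equality for 'star' families {A ⊆ [n] : |A| = k, i ∈ A} (fix an element i). For n = 388, k = 10: C(387, 9) = 488581602734428720.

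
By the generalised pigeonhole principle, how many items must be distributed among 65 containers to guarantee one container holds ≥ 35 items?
n = (35 − 1)·65 + 1 = 2211

By the generalised pigeonhole principle, to guarantee some box contains ≥ r objects we need more than (r − 1) · k objects total. Threshold: n = (r − 1) · k + 1. With r = 35 and k = 65: n = 34 · 65 + 1 = 2210 + 1 = 2211. For n = 2210 = 34 · 65, we can put exactly 34 objects in every box, avoiding 35 in any single one — so 2211 is tight.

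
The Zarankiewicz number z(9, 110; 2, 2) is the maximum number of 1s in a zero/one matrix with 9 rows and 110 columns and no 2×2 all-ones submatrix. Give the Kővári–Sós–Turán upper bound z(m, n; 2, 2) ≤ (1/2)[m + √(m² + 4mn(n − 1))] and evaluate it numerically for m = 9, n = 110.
z(9, 110; 2, 2) ≤ (1/2)[9 + √(9² + 4·9·110·109)] = (1/2)[9 + √431721] = 333.0274

Kővári–Sós–Turán: let r_1, ..., r_9 be the row sums and z = Σ r_i the total number of 1s. Each pair of columns can share at most one row with both entries 1 (else a 2×2 all-ones block appears), so Σ_i C(r_i, 2) ≤ C(110, 2) = 5995. By convexity Σ_i C(r_i, 2) ≥ 9·C(z/9, 2) = z(z − 9)/(2·9), giving z² − 9z − 9·110·109 ≤ 0 and hence z ≤ (1/2)[9 + √(81 + 4·107910)] = (1/2)[9 + √431721] ≈ (1/2)(9 + 657.0548) = 333.0274.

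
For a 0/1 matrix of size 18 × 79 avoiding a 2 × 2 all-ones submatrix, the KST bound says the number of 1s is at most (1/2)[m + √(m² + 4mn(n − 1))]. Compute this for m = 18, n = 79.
z(18, 79; 2, 2) ≤ (1/2)[18 + √(18² + 4·18·79·78)] = (1/2)[18 + √443988] = 342.1621

Kővári–Sós–Turán: let r_1, ..., r_18 be the row sums and z = Σ r_i the total number of 1s. Each pair of columns can share at most one row with both entries 1 (else a 2×2 all-ones block appears), so Σ_i C(r_i, 2) ≤ C(79, 2) = 3081. By convexity Σ_i C(r_i, 2) ≥ 18·C(z/18, 2) = z(z − 18)/(2·18), giving z² − 18z − 18·79·78 ≤ 0 and hence z ≤ (1/2)[18 + √(324 + 4·110916)] = (1/2)[18 + √443988] ≈ (1/2)(18 + 666.3242) = 342.1621.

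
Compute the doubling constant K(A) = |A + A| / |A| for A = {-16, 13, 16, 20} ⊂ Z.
K = |A + A| / |A| = 10/4 = 5/2

Enumerate A + A = {a + b : a, b ∈ A}. With |A| = 4, there are |A|^2 = 16 ordered sum pairs; collecting distinct values, A + A = {-32, -3, 0, 4, 26, 29, 32, 33, 36, 40}, so |A + A| = 10. Thus K = 10/4 = 5/2. For comparison, the minimum possible |A + A| over all 4-element sets is 2·4 − 1 = 7 (so min K = 7/4), attained only by arithmetic progressions.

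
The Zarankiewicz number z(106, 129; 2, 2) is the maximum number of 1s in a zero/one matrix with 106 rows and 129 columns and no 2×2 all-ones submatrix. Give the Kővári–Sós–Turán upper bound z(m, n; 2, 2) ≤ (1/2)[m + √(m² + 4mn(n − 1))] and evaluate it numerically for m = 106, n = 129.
z(106, 129; 2, 2) ≤ (1/2)[106 + √(106² + 4·106·129·128)] = (1/2)[106 + √7012324] = 1377.0397

Kővári–Sós–Turán: let r_1, ..., r_106 be the row sums and z = Σ r_i the total number of 1s. Each pair of columns can share at most one row with both entries 1 (else a 2×2 all-ones block appears), so Σ_i C(r_i, 2) ≤ C(129, 2) = 8256. By convexity Σ_i C(r_i, 2) ≥ 106·C(z/106, 2) = z(z − 106)/(2·106), giving z² − 106z − 106·129·128 ≤ 0 and hence z ≤ (1/2)[106 + √(11236 + 4·1750272)] = (1/2)[106 + √7012324] ≈ (1/2)(106 + 2648.0793) = 1377.0397.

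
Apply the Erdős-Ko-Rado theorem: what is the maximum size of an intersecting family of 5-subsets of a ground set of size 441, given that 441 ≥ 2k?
max |F| = C(440, 4) = 1540499290

Erdős-Ko-Rado (1961): when n ≥ 2k, max |F| = C(n−1, k−1). The bound is attained by the star {A : i ∈ A} for any fixed i ∈ [n]. Here C(441−1, 5−1) = C(440, 4) = 1540499290.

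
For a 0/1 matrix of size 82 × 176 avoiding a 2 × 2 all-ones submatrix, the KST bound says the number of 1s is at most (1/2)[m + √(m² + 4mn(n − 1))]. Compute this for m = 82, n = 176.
z(82, 176; 2, 2) ≤ (1/2)[82 + √(82² + 4·82·176·175)] = (1/2)[82 + √10109124] = 1630.7424

Kővári–Sós–Turán: let r_1, ..., r_82 be the row sums and z = Σ r_i the total number of 1s. Each pair of columns can share at most one row with both entries 1 (else a 2×2 all-ones block appears), so Σ_i C(r_i, 2) ≤ C(176, 2) = 15400. By convexity Σ_i C(r_i, 2) ≥ 82·C(z/82, 2) = z(z − 82)/(2·82), giving z² − 82z − 82·176·175 ≤ 0 and hence z ≤ (1/2)[82 + √(6724 + 4·2525600)] = (1/2)[82 + √10109124] ≈ (1/2)(82 + 3179.4849) = 1630.7424.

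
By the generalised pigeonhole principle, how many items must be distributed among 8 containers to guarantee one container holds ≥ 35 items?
n = (35 − 1)·8 + 1 = 273

By the generalised pigeonhole principle, to guarantee some box contains ≥ r objects we need more than (r − 1) · k objects total. Threshold: n = (r − 1) · k + 1. With r = 35 and k = 8: n = 34 · 8 + 1 = 272 + 1 = 273. For n = 272 = 34 · 8, we can put exactly 34 objects in every box, avoiding 35 in any single one — so 273 is tight.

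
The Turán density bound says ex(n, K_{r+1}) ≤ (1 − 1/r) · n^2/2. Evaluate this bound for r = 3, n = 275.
Turán density bound = (2/3) · 275^2/2 = 75625/3 ≈ 25208.3333

Turán's theorem: ex(n, K_{r+1}) is achieved by the complete r-partite Turán graph T(n, r) with parts as balanced as possible, and is at most (1 − 1/r) · n^2/2. For r = 3, n = 275: the density bound is (2/3) · 75625/2 = 75625/3 ≈ 25208.3333. The integer-valued extremum is e(T(275, 3)) = 25208, which is strictly less than the density bound 75625/3 since 3 ∤ 275 (the parts of T(275, 3) cannot all be equal).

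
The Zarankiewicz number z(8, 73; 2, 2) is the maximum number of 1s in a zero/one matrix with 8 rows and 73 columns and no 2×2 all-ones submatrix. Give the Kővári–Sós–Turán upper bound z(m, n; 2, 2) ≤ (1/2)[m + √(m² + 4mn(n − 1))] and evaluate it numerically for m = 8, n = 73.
z(8, 73; 2, 2) ≤ (1/2)[8 + √(8² + 4·8·73·72)] = (1/2)[8 + √168256] = 209.0951

Kővári–Sós–Turán: let r_1, ..., r_8 be the row sums and z = Σ r_i the total number of 1s. Each pair of columns can share at most one row with both entries 1 (else a 2×2 all-ones block appears), so Σ_i C(r_i, 2) ≤ C(73, 2) = 2628. By convexity Σ_i C(r_i, 2) ≥ 8·C(z/8, 2) = z(z − 8)/(2·8), giving z² − 8z − 8·73·72 ≤ 0 and hence z ≤ (1/2)[8 + √(64 + 4·42048)] = (1/2)[8 + √168256] ≈ (1/2)(8 + 410.1902) = 209.0951.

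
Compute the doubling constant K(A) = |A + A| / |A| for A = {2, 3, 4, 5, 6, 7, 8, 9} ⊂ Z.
K = |A + A| / |A| = 15/8

Enumerate A + A = {a + b : a, b ∈ A}. With |A| = 8, there are |A|^2 = 64 ordered sum pairs; collecting distinct values, A + A = {4, 5, 6, 7, 8, 9, 10, 11, 12, 13, 14, 15, 16, 17, 18}, so |A + A| = 15. Thus K = 15/8. Here |A + A| = 2|A| − 1 = 15, the minimum possible — so K = 15/8 is minimal, which holds iff A is an arithmetic progression.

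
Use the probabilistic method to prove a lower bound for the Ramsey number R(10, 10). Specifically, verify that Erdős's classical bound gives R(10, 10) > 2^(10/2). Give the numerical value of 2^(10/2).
2^(10/2) = 32; so R(10, 10) > 32

Colour each edge of K_n uniformly at random with red/blue. The expected number of monochromatic K_10 is C(n, 10) · 2 · 2^(−C(10,2)). If C(n, 10) · 2^(1 − C(10,2)) < 1, then with positive probability no monochromatic K_10 exists, so R(10, 10) > n. The standard estimate C(n, 10) ≤ n^10/10! shows this inequality holds whenever n ≤ 2^(10/2) (since 10! · 2^(C(10,2) − 1) > 2^(10^2/2) ≥ n^10). Hence R(10, 10) > 2^(10/2) = 32.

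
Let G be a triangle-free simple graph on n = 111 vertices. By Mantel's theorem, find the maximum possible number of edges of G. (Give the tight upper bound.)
ex(111, K_3) = ⌊111^2/4⌋ = 3080

Mantel (1907): a triangle-free graph on n vertices has at most ⌊n^2/4⌋ edges, with equality for the complete bipartite graph K_{⌊n/2⌋, ⌈n/2⌉}. For n = 111: ⌊111^2/4⌋ = ⌊12321/4⌋ = 3080. The extremal graph is K_{55, 56}, which has 55·56 = 3080 edges.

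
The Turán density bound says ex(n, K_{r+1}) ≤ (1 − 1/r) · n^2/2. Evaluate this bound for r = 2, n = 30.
Turán density bound = (1/2) · 30^2/2 = 225

Turán's theorem: ex(n, K_{r+1}) is achieved by the complete r-partite Turán graph T(n, r) with parts as balanced as possible, and is at most (1 − 1/r) · n^2/2. For r = 2, n = 30: the density bound is (1/2) · 900/2 = 225. Since 2 ∣ 30, the Turán graph T(30, 2) has parts of equal size 15, and its edge count e(T(30, 2)) = 225 attains the density bound exactly.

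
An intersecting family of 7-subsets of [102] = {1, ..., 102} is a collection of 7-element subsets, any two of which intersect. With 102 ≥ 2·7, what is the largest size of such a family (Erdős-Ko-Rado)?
max |F| = C(101, 6) = 1267339920

Erdős-Ko-Rado (1961): when n ≥ 2k, max |F| = C(n−1, k−1). The bound is attained by the star {A : i ∈ A} for any fixed i ∈ [n]. Here C(102−1, 7−1) = C(101, 6) = 1267339920.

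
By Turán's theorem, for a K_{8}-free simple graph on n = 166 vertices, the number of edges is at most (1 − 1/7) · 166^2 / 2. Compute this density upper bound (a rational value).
Turán density bound = (6/7) · 166^2/2 = 82668/7 ≈ 11809.7143

Turán's theorem: ex(n, K_{r+1}) is achieved by the complete r-partite Turán graph T(n, r) with parts as balanced as possible, and is at most (1 − 1/r) · n^2/2. For r = 7, n = 166: the density bound is (6/7) · 27556/2 = 82668/7 ≈ 11809.7143. The integer-valued extremum is e(T(166, 7)) = 11809, which is strictly less than the density bound 82668/7 since 7 ∤ 166 (the parts of T(166, 7) cannot all be equal).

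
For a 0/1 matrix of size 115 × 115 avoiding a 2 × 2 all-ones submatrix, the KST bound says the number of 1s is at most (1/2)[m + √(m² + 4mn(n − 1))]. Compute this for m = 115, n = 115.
z(115, 115; 2, 2) ≤ (1/2)[115 + √(115² + 4·115·115·114)] = (1/2)[115 + √6043825] = 1286.7096

Kővári–Sós–Turán: let r_1, ..., r_115 be the row sums and z = Σ r_i the total number of 1s. Each pair of columns can share at most one row with both entries 1 (else a 2×2 all-ones block appears), so Σ_i C(r_i, 2) ≤ C(115, 2) = 6555. By convexity Σ_i C(r_i, 2) ≥ 115·C(z/115, 2) = z(z − 115)/(2·115), giving z² − 115z − 115·115·114 ≤ 0 and hence z ≤ (1/2)[115 + √(13225 + 4·1507650)] = (1/2)[115 + √6043825] ≈ (1/2)(115 + 2458.4192) = 1286.7096.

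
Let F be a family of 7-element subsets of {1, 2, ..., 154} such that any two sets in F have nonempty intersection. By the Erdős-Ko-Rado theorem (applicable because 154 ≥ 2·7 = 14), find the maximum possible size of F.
max |F| = C(153, 6) = 16133132940

The Erdős-Ko-Rado theorem states: for n ≥ 2k, an intersecting family of k-subsets of an n-element set has size at most C(n − 1, k − 1), with equality for 'star' families {A ⊆ [n] : |A| = k, i ∈ A} (fix an element i). For n = 154, k = 7: C(153, 6) = 16133132940.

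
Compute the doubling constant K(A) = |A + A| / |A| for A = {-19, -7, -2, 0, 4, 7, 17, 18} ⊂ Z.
K = |A + A| / |A| = 33/8

Enumerate A + A = {a + b : a, b ∈ A}. With |A| = 8, there are |A|^2 = 64 ordered sum pairs; collecting distinct values, A + A = {-38, -26, -21, -19, -15, -14, -12, -9, -7, -4, -3, -2, -1, 0, 2, 4, 5, 7, 8, 10, 11, 14, 15, 16, 17, 18, 21, 22, 24, 25, 34, 35, 36}, so |A + A| = 33. Thus K = 33/8. For comparison, the minimum possible |A + A| over all 8-element sets is 2·8 − 1 = 15 (so min K = 15/8), attained only by arithmetic progressions.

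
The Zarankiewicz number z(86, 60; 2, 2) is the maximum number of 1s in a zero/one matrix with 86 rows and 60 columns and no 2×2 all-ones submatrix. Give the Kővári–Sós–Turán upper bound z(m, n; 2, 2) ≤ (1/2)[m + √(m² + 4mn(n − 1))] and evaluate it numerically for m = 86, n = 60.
z(86, 60; 2, 2) ≤ (1/2)[86 + √(86² + 4·86·60·59)] = (1/2)[86 + √1225156] = 596.4338

Kővári–Sós–Turán: let r_1, ..., r_86 be the row sums and z = Σ r_i the total number of 1s. Each pair of columns can share at most one row with both entries 1 (else a 2×2 all-ones block appears), so Σ_i C(r_i, 2) ≤ C(60, 2) = 1770. By convexity Σ_i C(r_i, 2) ≥ 86·C(z/86, 2) = z(z − 86)/(2·86), giving z² − 86z − 86·60·59 ≤ 0 and hence z ≤ (1/2)[86 + √(7396 + 4·304440)] = (1/2)[86 + √1225156] ≈ (1/2)(86 + 1106.8677) = 596.4338.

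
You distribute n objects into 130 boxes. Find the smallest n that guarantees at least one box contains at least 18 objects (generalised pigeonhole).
n = (18 − 1)·130 + 1 = 2211

By the generalised pigeonhole principle, to guarantee some box contains ≥ r objects we need more than (r − 1) · k objects total. Threshold: n = (r − 1) · k + 1. With r = 18 and k = 130: n = 17 · 130 + 1 = 2210 + 1 = 2211. For n = 2210 = 17 · 130, we can put exactly 17 objects in every box, avoiding 18 in any single one — so 2211 is tight.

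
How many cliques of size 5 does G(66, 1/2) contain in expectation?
E[# K_5] = C(66, 5) · (1/2)^C(5, 2) = 8936928 / 2^10 = 279279/32 = 8727.46875

For each 5-subset S of vertices (there are C(66, 5) = 8936928 such S), let X_S = 1 if S induces a K_5 (all C(5, 2) = 10 edges present). Then P(X_S = 1) = (1/2)^10 = 1/1024. By linearity of expectation, E[# K_5] = C(66, 5) · (1/2)^10 = 8936928 / 1024 = 279279/32 = 8727.46875.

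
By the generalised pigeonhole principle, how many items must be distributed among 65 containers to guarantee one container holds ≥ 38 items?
n = (38 − 1)·65 + 1 = 2406

By the generalised pigeonhole principle, to guarantee some box contains ≥ r objects we need more than (r − 1) · k objects total. Threshold: n = (r − 1) · k + 1. With r = 38 and k = 65: n = 37 · 65 + 1 = 2405 + 1 = 2406. For n = 2405 = 37 · 65, we can put exactly 37 objects in every box, avoiding 38 in any single one — so 2406 is tight.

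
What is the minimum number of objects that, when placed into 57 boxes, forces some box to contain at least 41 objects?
n = (41 − 1)·57 + 1 = 2281

By the generalised pigeonhole principle, to guarantee some box contains ≥ r objects we need more than (r − 1) · k objects total. Threshold: n = (r − 1) · k + 1. With r = 41 and k = 57: n = 40 · 57 + 1 = 2280 + 1 = 2281. For n = 2280 = 40 · 57, we can put exactly 40 objects in every box, avoiding 41 in any single one — so 2281 is tight.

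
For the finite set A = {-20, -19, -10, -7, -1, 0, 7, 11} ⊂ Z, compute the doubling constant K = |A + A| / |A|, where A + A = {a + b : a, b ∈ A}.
K = |A + A| / |A| = 32/8 = 4

Enumerate A + A = {a + b : a, b ∈ A}. With |A| = 8, there are |A|^2 = 64 ordered sum pairs; collecting distinct values, A + A = {-40, -39, -38, -30, -29, -27, -26, -21, -20, -19, -17, -14, -13, -12, -11, -10, -9, -8, -7, -3, -2, -1, 0, 1, 4, 6, 7, 10, 11, 14, 18, 22}, so |A + A| = 32. Thus K = 32/8 = 4. For comparison, the minimum possible |A + A| over all 8-element sets is 2·8 − 1 = 15 (so min K = 15/8), attained only by arithmetic progressions.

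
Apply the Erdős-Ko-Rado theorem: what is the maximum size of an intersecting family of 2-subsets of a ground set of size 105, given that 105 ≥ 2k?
max |F| = C(104, 1) = 104

Erdős-Ko-Rado (1961): when n ≥ 2k, max |F| = C(n−1, k−1). The bound is attained by the star {A : i ∈ A} for any fixed i ∈ [n]. Here C(105−1, 2−1) = C(104, 1) = 104.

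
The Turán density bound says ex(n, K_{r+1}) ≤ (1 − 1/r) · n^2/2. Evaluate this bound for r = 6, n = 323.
Turán density bound = (5/6) · 323^2/2 = 521645/12 ≈ 43470.4167

Turán's theorem: ex(n, K_{r+1}) is achieved by the complete r-partite Turán graph T(n, r) with parts as balanced as possible, and is at most (1 − 1/r) · n^2/2. For r = 6, n = 323: the density bound is (5/6) · 104329/2 = 521645/12 ≈ 43470.4167. The integer-valued extremum is e(T(323, 6)) = 43470, which is strictly less than the density bound 521645/12 since 6 ∤ 323 (the parts of T(323, 6) cannot all be equal).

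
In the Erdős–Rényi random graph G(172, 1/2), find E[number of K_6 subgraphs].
E[# K_6] = C(172, 6) · (1/2)^C(6, 2) = 32927096748 / 2^15 = 8231774187/8192 ≈ 1004855.247437

For each 6-subset S of vertices (there are C(172, 6) = 32927096748 such S), let X_S = 1 if S induces a K_6 (all C(6, 2) = 15 edges present). Then P(X_S = 1) = (1/2)^15 = 1/32768. By linearity of expectation, E[# K_6] = C(172, 6) · (1/2)^15 = 32927096748 / 32768 = 8231774187/8192 ≈ 1004855.247437.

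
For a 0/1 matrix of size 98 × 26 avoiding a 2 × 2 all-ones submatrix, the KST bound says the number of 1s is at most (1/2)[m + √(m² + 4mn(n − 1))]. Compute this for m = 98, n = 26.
z(98, 26; 2, 2) ≤ (1/2)[98 + √(98² + 4·98·26·25)] = (1/2)[98 + √264404] = 306.1011

Kővári–Sós–Turán: let r_1, ..., r_98 be the row sums and z = Σ r_i the total number of 1s. Each pair of columns can share at most one row with both entries 1 (else a 2×2 all-ones block appears), so Σ_i C(r_i, 2) ≤ C(26, 2) = 325. By convexity Σ_i C(r_i, 2) ≥ 98·C(z/98, 2) = z(z − 98)/(2·98), giving z² − 98z − 98·26·25 ≤ 0 and hence z ≤ (1/2)[98 + √(9604 + 4·63700)] = (1/2)[98 + √264404] ≈ (1/2)(98 + 514.2023) = 306.1011.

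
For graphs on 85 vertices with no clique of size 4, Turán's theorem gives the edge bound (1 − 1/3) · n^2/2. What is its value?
Turán density bound = (2/3) · 85^2/2 = 7225/3 ≈ 2408.3333

Turán's theorem: ex(n, K_{r+1}) is achieved by the complete r-partite Turán graph T(n, r) with parts as balanced as possible, and is at most (1 − 1/r) · n^2/2. For r = 3, n = 85: the density bound is (2/3) · 7225/2 = 7225/3 ≈ 2408.3333. The integer-valued extremum is e(T(85, 3)) = 2408, which is strictly less than the density bound 7225/3 since 3 ∤ 85 (the parts of T(85, 3) cannot all be equal).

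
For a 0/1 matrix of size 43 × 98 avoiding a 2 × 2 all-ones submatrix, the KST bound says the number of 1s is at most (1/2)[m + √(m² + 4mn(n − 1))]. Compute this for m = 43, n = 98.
z(43, 98; 2, 2) ≤ (1/2)[43 + √(43² + 4·43·98·97)] = (1/2)[43 + √1636881] = 661.2033

Kővári–Sós–Turán: let r_1, ..., r_43 be the row sums and z = Σ r_i the total number of 1s. Each pair of columns can share at most one row with both entries 1 (else a 2×2 all-ones block appears), so Σ_i C(r_i, 2) ≤ C(98, 2) = 4753. By convexity Σ_i C(r_i, 2) ≥ 43·C(z/43, 2) = z(z − 43)/(2·43), giving z² − 43z − 43·98·97 ≤ 0 and hence z ≤ (1/2)[43 + √(1849 + 4·408758)] = (1/2)[43 + √1636881] ≈ (1/2)(43 + 1279.4065) = 661.2033.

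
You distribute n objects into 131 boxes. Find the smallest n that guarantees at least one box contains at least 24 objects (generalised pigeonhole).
n = (24 − 1)·131 + 1 = 3014

By the generalised pigeonhole principle, to guarantee some box contains ≥ r objects we need more than (r − 1) · k objects total. Threshold: n = (r − 1) · k + 1. With r = 24 and k = 131: n = 23 · 131 + 1 = 3013 + 1 = 3014. For n = 3013 = 23 · 131, we can put exactly 23 objects in every box, avoiding 24 in any single one — so 3014 is tight.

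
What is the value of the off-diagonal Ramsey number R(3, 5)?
R(3, 5) = 14

Lower bound: an explicit 2-colouring of K_{13} (typically a Paley-type or other structured construction) avoids a red K_3 and a blue K_5, showing R(3, 5) > 13.
Upper bound: the Erdős–Szekeres recurrence R(r, t') ≤ R(r−1, t') + R(r, t'−1) yields R(3, 5) ≤ 14.
Hence R(3, 5) = 14.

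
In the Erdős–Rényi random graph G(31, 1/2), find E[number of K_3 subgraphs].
E[# K_3] = C(31, 3) · (1/2)^C(3, 2) = 4495 / 2^3 = 561.875

For each 3-subset S of vertices (there are C(31, 3) = 4495 such S), let X_S = 1 if S induces a K_3 (all C(3, 2) = 3 edges present). Then P(X_S = 1) = (1/2)^3 = 1/8. By linearity of expectation, E[# K_3] = C(31, 3) · (1/2)^3 = 4495 / 8 = 561.875.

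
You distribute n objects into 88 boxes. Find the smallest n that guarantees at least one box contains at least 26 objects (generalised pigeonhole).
n = (26 − 1)·88 + 1 = 2201

By the generalised pigeonhole principle, to guarantee some box contains ≥ r objects we need more than (r − 1) · k objects total. Threshold: n = (r − 1) · k + 1. With r = 26 and k = 88: n = 25 · 88 + 1 = 2200 + 1 = 2201. For n = 2200 = 25 · 88, we can put exactly 25 objects in every box, avoiding 26 in any single one — so 2201 is tight.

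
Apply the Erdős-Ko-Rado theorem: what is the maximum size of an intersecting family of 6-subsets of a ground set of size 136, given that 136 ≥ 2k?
max |F| = C(135, 5) = 346700277

Erdős-Ko-Rado (1961): when n ≥ 2k, max |F| = C(n−1, k−1). The bound is attained by the star {A : i ∈ A} for any fixed i ∈ [n]. Here C(136−1, 6−1) = C(135, 5) = 346700277.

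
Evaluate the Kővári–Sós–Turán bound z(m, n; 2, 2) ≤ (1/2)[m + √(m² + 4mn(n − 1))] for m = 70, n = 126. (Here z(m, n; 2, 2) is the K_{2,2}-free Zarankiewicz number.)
z(70, 126; 2, 2) ≤ (1/2)[70 + √(70² + 4·70·126·125)] = (1/2)[70 + √4414900] = 1085.5832

Kővári–Sós–Turán: let r_1, ..., r_70 be the row sums and z = Σ r_i the total number of 1s. Each pair of columns can share at most one row with both entries 1 (else a 2×2 all-ones block appears), so Σ_i C(r_i, 2) ≤ C(126, 2) = 7875. By convexity Σ_i C(r_i, 2) ≥ 70·C(z/70, 2) = z(z − 70)/(2·70), giving z² − 70z − 70·126·125 ≤ 0 and hence z ≤ (1/2)[70 + √(4900 + 4·1102500)] = (1/2)[70 + √4414900] ≈ (1/2)(70 + 2101.1663) = 1085.5832.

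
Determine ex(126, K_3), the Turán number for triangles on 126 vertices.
ex(126, K_3) = ⌊126^2/4⌋ = 3969

Mantel (1907): a triangle-free graph on n vertices has at most ⌊n^2/4⌋ edges, with equality for the complete bipartite graph K_{⌊n/2⌋, ⌈n/2⌉}. For n = 126: ⌊126^2/4⌋ = ⌊15876/4⌋ = 3969. The extremal graph is K_{63, 63}, which has 63·63 = 3969 edges.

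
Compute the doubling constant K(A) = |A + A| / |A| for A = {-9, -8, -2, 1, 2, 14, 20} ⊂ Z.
K = |A + A| / |A| = 26/7

Enumerate A + A = {a + b : a, b ∈ A}. With |A| = 7, there are |A|^2 = 49 ordered sum pairs; collecting distinct values, A + A = {-18, -17, -16, -11, -10, -8, -7, -6, -4, -1, 0, 2, 3, 4, 5, 6, 11, 12, 15, 16, 18, 21, 22, 28, 34, 40}, so |A + A| = 26. Thus K = 26/7. For comparison, the minimum possible |A + A| over all 7-element sets is 2·7 − 1 = 13 (so min K = 13/7), attained only by arithmetic progressions.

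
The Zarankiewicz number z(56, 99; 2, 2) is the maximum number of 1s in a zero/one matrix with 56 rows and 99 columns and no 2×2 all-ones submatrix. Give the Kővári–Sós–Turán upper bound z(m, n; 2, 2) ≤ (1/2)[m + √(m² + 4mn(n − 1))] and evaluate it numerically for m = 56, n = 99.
z(56, 99; 2, 2) ≤ (1/2)[56 + √(56² + 4·56·99·98)] = (1/2)[56 + √2176384] = 765.6286

Kővári–Sós–Turán: let r_1, ..., r_56 be the row sums and z = Σ r_i the total number of 1s. Each pair of columns can share at most one row with both entries 1 (else a 2×2 all-ones block appears), so Σ_i C(r_i, 2) ≤ C(99, 2) = 4851. By convexity Σ_i C(r_i, 2) ≥ 56·C(z/56, 2) = z(z − 56)/(2·56), giving z² − 56z − 56·99·98 ≤ 0 and hence z ≤ (1/2)[56 + √(3136 + 4·543312)] = (1/2)[56 + √2176384] ≈ (1/2)(56 + 1475.2573) = 765.6286.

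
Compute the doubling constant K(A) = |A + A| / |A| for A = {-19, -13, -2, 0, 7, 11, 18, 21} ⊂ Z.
K = |A + A| / |A| = 33/8

Enumerate A + A = {a + b : a, b ∈ A}. With |A| = 8, there are |A|^2 = 64 ordered sum pairs; collecting distinct values, A + A = {-38, -32, -26, -21, -19, -15, -13, -12, -8, -6, -4, -2, -1, 0, 2, 5, 7, 8, 9, 11, 14, 16, 18, 19, 21, 22, 25, 28, 29, 32, 36, 39, 42}, so |A + A| = 33. Thus K = 33/8. For comparison, the minimum possible |A + A| over all 8-element sets is 2·8 − 1 = 15 (so min K = 15/8), attained only by arithmetic progressions.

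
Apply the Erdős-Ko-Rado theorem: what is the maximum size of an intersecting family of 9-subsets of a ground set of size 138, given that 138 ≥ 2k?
max |F| = C(137, 8) = 2499296258745

Erdős-Ko-Rado (1961): when n ≥ 2k, max |F| = C(n−1, k−1). The bound is attained by the star {A : i ∈ A} for any fixed i ∈ [n]. Here C(138−1, 9−1) = C(137, 8) = 2499296258745.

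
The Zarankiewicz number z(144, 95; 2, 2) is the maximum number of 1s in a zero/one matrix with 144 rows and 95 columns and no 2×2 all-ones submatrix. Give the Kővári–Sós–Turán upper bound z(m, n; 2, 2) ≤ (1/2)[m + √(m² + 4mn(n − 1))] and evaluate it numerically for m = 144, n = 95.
z(144, 95; 2, 2) ≤ (1/2)[144 + √(144² + 4·144·95·94)] = (1/2)[144 + √5164416] = 1208.2676

Kővári–Sós–Turán: let r_1, ..., r_144 be the row sums and z = Σ r_i the total number of 1s. Each pair of columns can share at most one row with both entries 1 (else a 2×2 all-ones block appears), so Σ_i C(r_i, 2) ≤ C(95, 2) = 4465. By convexity Σ_i C(r_i, 2) ≥ 144·C(z/144, 2) = z(z − 144)/(2·144), giving z² − 144z − 144·95·94 ≤ 0 and hence z ≤ (1/2)[144 + √(20736 + 4·1285920)] = (1/2)[144 + √5164416] ≈ (1/2)(144 + 2272.5351) = 1208.2676.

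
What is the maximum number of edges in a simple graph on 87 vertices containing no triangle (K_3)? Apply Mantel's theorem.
ex(87, K_3) = ⌊87^2/4⌋ = 1892

Mantel (1907): a triangle-free graph on n vertices has at most ⌊n^2/4⌋ edges, with equality for the complete bipartite graph K_{⌊n/2⌋, ⌈n/2⌉}. For n = 87: ⌊87^2/4⌋ = ⌊7569/4⌋ = 1892. The extremal graph is K_{43, 44}, which has 43·44 = 1892 edges.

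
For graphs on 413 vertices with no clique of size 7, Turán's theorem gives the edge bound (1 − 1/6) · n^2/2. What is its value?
Turán density bound = (5/6) · 413^2/2 = 852845/12 ≈ 71070.4167

Turán's theorem: ex(n, K_{r+1}) is achieved by the complete r-partite Turán graph T(n, r) with parts as balanced as possible, and is at most (1 − 1/r) · n^2/2. For r = 6, n = 413: the density bound is (5/6) · 170569/2 = 852845/12 ≈ 71070.4167. The integer-valued extremum is e(T(413, 6)) = 71070, which is strictly less than the density bound 852845/12 since 6 ∤ 413 (the parts of T(413, 6) cannot all be equal).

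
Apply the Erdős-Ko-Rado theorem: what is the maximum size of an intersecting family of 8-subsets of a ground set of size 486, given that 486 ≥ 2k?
max |F| = C(485, 7) = 1199147371856720

The Erdős-Ko-Rado theorem states: for n ≥ 2k, an intersecting family of k-subsets of an n-element set has size at most C(n − 1, k − 1), with equality for 'star' families {A ⊆ [n] : |A| = k, i ∈ A} (fix an element i). For n = 486, k = 8: C(485, 7) = 1199147371856720.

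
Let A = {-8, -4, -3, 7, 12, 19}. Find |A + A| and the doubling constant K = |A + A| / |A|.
K = |A + A| / |A| = 20/6 = 10/3

Enumerate A + A = {a + b : a, b ∈ A}. With |A| = 6, there are |A|^2 = 36 ordered sum pairs; collecting distinct values, A + A = {-16, -12, -11, -8, -7, -6, -1, 3, 4, 8, 9, 11, 14, 15, 16, 19, 24, 26, 31, 38}, so |A + A| = 20. Thus K = 20/6 = 10/3. For comparison, the minimum possible |A + A| over all 6-element sets is 2·6 − 1 = 11 (so min K = 11/6), attained only by arithmetic progressions.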